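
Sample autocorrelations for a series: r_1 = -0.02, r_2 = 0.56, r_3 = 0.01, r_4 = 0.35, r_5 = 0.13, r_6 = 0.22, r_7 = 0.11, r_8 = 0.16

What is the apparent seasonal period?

2

The largest autocorrelation is r_2 = 0.56, with weaker echoes at lags 4 (0.35), 6 (0.22) and 8 (0.16); the remaining lags stay at or below 0.13.
The dominant spike at lag 2 indicates a seasonal period of 2.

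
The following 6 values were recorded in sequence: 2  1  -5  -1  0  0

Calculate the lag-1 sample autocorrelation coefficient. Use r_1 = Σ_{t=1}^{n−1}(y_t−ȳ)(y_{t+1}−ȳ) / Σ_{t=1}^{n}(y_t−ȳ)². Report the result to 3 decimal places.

Mean ȳ = (2 + 1 − 5 − 1 + 0 + 0)/6 = -0.5000
Deviations from mean: 2.5000, 1.5000, -4.5000, -0.5000, 0.5000, 0.5000
Σ(y_t−ȳ)(y_{t+1}−ȳ) = (3.7500) + (-6.7500) + (2.2500) + (-0.2500) + (0.2500) = -0.7500
Denominator Σ(y_t−ȳ)² = 29.5000
r_1 = -0.7500 / 29.5000 = -0.025

-0.025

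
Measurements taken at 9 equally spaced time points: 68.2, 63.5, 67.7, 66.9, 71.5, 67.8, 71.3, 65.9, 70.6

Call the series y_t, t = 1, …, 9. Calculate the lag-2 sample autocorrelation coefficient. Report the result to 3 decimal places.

Mean ȳ = (68.2 + 63.5 + 67.7 + 66.9 + 71.5 + 67.8 + 71.3 + 65.9 + 70.6)/9 = 68.1556
Σ(y_t−ȳ)(y_{t+2}−ȳ) = (-0.0202) + (5.8453) + (-1.5236) + (0.4464) + (10.5164) + (0.8020) + (7.6864) = 23.7527
Denominator Σ(y_t−ȳ)² = 55.7222
r_2 = 23.7527 / 55.7222 = 0.426

0.426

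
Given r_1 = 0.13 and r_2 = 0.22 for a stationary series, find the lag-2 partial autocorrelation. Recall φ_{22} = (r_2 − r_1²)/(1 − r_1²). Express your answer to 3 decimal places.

0.207

φ_{22} = (r_2 − r_1²) / (1 − r_1²)
r_1² = (0.13)² = 0.0169
Numerator = 0.22 − 0.0169 = 0.2031; denominator = 1 − 0.0169 = 0.9831
φ_{22} = 0.2031 / 0.9831 = 0.207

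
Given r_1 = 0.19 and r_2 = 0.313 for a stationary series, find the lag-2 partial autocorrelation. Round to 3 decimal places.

φ_{22} = (r_2 − r_1²) / (1 − r_1²)
r_1² = (0.19)² = 0.0361
Numerator = 0.313 − 0.0361 = 0.2769; denominator = 1 − 0.0361 = 0.9639
φ_{22} = 0.2769 / 0.9639 = 0.287

0.287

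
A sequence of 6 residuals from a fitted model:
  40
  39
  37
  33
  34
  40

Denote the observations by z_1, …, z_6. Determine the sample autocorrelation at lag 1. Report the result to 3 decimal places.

0.209

Mean z̄ = (40 + 39 + 37 + 33 + 34 + 40)/6 = 37.1667
Numerator Σ_{t=1}^{5}(z_t−z̄)(z_{t+1}−z̄) = 9.8056
Denominator Σ(z_t−z̄)² = 46.8333
r_1 = 9.8056 / 46.8333 = 0.209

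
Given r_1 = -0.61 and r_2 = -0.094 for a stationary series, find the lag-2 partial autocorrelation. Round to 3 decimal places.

φ_{22} = (r_2 − r_1²) / (1 − r_1²)
r_1² = (-0.61)² = 0.3721
Numerator = -0.094 − 0.3721 = -0.4661; denominator = 1 − 0.3721 = 0.6279
φ_{22} = -0.4661 / 0.6279 = -0.742

-0.742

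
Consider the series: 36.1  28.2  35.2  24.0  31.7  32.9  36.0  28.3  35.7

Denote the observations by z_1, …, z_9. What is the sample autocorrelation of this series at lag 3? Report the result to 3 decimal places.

Mean z̄ = (36.1 + 28.2 + 35.2 + 24.0 + 31.7 + 32.9 + 36.0 + 28.3 + 35.7)/9 = 32.0111
Numerator Σ_{t=1}^{6}(z_t−z̄)(z_{t+3}−z̄) = -56.2581
Denominator Σ(z_t−z̄)² = 149.7689
r_3 = -56.2581 / 149.7689 = -0.376

-0.376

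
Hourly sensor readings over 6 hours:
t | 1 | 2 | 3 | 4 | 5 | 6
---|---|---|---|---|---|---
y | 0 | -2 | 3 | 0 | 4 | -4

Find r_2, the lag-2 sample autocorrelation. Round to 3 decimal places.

0.255

Mean ȳ = (0 − 2 + 3 + 0 + 4 − 4)/6 = 0.1667
Deviations from mean: -0.1667, -2.1667, 2.8333, -0.1667, 3.8333, -4.1667
Numerator Σ_{t=1}^{4}(y_t−ȳ)(y_{t+2}−ȳ) = 11.4444
Denominator Σ(y_t−ȳ)² = 44.8333
r_2 = 11.4444 / 44.8333 = 0.255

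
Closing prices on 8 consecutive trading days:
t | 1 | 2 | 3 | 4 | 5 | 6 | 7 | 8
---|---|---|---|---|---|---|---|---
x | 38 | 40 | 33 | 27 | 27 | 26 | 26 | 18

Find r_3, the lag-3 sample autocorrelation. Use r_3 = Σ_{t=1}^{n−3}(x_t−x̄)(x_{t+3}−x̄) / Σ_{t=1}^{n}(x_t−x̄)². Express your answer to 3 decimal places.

-0.063

Mean x̄ = (38 + 40 + 33 + 27 + 27 + 26 + 26 + 18)/8 = 29.3750
Deviations from mean: 8.6250, 10.6250, 3.6250, -2.3750, -2.3750, -3.3750, -3.3750, -11.3750
Numerator Σ_{t=1}^{5}(x_t−x̄)(x_{t+3}−x̄) = -22.9219
Denominator Σ(x_t−x̄)² = 363.8750
r_3 = -22.9219 / 363.8750 = -0.063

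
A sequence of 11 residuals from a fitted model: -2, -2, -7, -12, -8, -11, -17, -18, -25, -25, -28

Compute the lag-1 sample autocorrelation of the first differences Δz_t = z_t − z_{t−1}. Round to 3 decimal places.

-0.416

First differences Δz: 0, -5, -5, 4, -3, -6, -1, -7, 0, -3
Mean of differences = -2.6000
Numerator Σ(Δz_t−Δz̄)(Δz_{t+1}−Δz̄) = -42.5600
Denominator Σ(Δz_t−Δz̄)² = 102.4000
r_1(Δz) = -42.5600 / 102.4000 = -0.416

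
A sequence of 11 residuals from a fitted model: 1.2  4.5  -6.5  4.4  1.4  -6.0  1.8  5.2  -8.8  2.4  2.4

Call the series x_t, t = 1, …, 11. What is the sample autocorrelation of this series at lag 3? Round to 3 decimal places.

0.558

Mean x̄ = (1.2 + 4.5 − 6.5 + 4.4 + 1.4 − 6.0 + 1.8 + 5.2 − 8.8 + 2.4 + 2.4)/11 = 0.1818
Numerator Σ_{t=1}^{8}(x_t−x̄)(x_{t+3}−x̄) = 134.0445
Denominator Σ(x_t−x̄)² = 240.1364
r_3 = 134.0445 / 240.1364 = 0.558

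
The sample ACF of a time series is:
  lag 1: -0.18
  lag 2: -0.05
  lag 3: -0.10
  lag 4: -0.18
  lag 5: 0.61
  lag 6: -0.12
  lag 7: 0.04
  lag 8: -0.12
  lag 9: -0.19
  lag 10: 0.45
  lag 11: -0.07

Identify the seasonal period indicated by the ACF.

5

The largest autocorrelation is r_5 = 0.61, with a weaker echo at lag 10 (0.45); the remaining lags stay at or below 0.04.
The dominant spike at lag 5 indicates a seasonal period of 5.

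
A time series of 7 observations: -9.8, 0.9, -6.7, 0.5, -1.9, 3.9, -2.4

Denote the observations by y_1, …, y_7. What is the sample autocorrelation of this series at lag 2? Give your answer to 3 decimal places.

Mean ȳ = (-9.8 + 0.9 − 6.7 + 0.5 − 1.9 + 3.9 − 2.4)/7 = -2.2143
Deviations from mean: -7.5857, 3.1143, -4.4857, 2.7143, 0.3143, 6.1143, -0.1857
Numerator Σ_{t=1}^{5}(y_t−ȳ)(y_{t+2}−ȳ) = 57.6082
Denominator Σ(y_t−ȳ)² = 132.2486
r_2 = 57.6082 / 132.2486 = 0.436

0.436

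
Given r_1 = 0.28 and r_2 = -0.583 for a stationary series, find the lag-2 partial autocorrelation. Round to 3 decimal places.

-0.718

φ_{22} = (r_2 − r_1²) / (1 − r_1²)
r_1² = (0.28)² = 0.0784
Numerator = -0.583 − 0.0784 = -0.6614; denominator = 1 − 0.0784 = 0.9216
φ_{22} = -0.6614 / 0.9216 = -0.718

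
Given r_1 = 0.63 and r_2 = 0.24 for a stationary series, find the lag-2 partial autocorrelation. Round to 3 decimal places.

φ_{22} = (r_2 − r_1²) / (1 − r_1²)
r_1² = (0.63)² = 0.3969
Numerator = 0.24 − 0.3969 = -0.1569; denominator = 1 − 0.3969 = 0.6031
φ_{22} = -0.1569 / 0.6031 = -0.260

-0.260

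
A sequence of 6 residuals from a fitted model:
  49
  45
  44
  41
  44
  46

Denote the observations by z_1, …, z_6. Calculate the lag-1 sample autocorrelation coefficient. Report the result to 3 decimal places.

0.171

Mean z̄ = (49 + 45 + 44 + 41 + 44 + 46)/6 = 44.8333
Deviations from mean: 4.1667, 0.1667, -0.8333, -3.8333, -0.8333, 1.1667
Numerator Σ_{t=1}^{5}(z_t−z̄)(z_{t+1}−z̄) = 5.9722
Denominator Σ(z_t−z̄)² = 34.8333
r_1 = 5.9722 / 34.8333 = 0.171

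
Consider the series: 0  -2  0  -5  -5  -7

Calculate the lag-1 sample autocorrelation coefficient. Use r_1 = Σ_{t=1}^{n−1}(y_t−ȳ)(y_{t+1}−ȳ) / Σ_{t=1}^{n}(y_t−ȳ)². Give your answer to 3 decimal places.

Mean ȳ = (0 − 2 + 0 − 5 − 5 − 7)/6 = -3.1667
Numerator Σ_{t=1}^{5}(y_t−ȳ)(y_{t+1}−ȳ) = 11.9722
Denominator Σ(y_t−ȳ)² = 42.8333
r_1 = 11.9722 / 42.8333 = 0.280

0.280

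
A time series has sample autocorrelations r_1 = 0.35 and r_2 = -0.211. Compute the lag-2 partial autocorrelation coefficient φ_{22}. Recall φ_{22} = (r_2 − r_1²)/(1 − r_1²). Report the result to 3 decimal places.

φ_{22} = (r_2 − r_1²) / (1 − r_1²)
r_1² = (0.35)² = 0.1225
Numerator = -0.211 − 0.1225 = -0.3335; denominator = 1 − 0.1225 = 0.8775
φ_{22} = -0.3335 / 0.8775 = -0.380

-0.380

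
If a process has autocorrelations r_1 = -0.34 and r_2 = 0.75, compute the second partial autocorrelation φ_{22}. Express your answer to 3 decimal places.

φ_{22} = (r_2 − r_1²) / (1 − r_1²)
r_1² = (-0.34)² = 0.1156
Numerator = 0.75 − 0.1156 = 0.6344; denominator = 1 − 0.1156 = 0.8844
φ_{22} = 0.6344 / 0.8844 = 0.717

0.717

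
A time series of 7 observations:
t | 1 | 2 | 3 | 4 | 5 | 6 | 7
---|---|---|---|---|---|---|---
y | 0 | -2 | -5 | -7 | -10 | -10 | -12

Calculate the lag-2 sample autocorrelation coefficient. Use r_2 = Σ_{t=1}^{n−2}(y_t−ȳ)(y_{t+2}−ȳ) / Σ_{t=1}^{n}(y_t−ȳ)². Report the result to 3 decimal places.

Mean ȳ = (0 − 2 − 5 − 7 − 10 − 10 − 12)/7 = -6.5714
Deviations from mean: 6.5714, 4.5714, 1.5714, -0.4286, -3.4286, -3.4286, -5.4286
Σ(y_t−ȳ)(y_{t+2}−ȳ) = (10.3265) + (-1.9592) + (-5.3878) + (1.4694) + (18.6122) = 23.0612
Denominator Σ(y_t−ȳ)² = 119.7143
r_2 = 23.0612 / 119.7143 = 0.193

0.193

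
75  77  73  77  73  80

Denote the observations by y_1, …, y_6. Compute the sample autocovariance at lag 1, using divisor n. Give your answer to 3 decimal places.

Mean ȳ = (75 + 77 + 73 + 77 + 73 + 80)/6 = 75.8333
Σ_{t=1}^{5}(y_t−ȳ)(y_{t+1}−ȳ) = -22.6944
γ_1 = -22.6944 / 6 = -3.782

-3.782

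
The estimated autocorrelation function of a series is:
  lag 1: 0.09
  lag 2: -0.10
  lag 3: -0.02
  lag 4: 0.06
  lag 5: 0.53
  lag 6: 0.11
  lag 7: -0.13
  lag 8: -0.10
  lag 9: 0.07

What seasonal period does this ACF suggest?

The largest autocorrelation is r_5 = 0.53; the remaining lags stay at or below 0.11.
The dominant spike at lag 5 indicates a seasonal period of 5.

5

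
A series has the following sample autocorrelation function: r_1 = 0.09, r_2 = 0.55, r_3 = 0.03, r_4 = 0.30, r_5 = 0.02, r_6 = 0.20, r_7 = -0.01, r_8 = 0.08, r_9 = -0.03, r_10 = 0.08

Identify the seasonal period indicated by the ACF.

2

The largest autocorrelation is r_2 = 0.55, with weaker echoes at lags 4 (0.30) and 6 (0.20); the remaining lags stay at or below 0.09.
The dominant spike at lag 2 indicates a seasonal period of 2.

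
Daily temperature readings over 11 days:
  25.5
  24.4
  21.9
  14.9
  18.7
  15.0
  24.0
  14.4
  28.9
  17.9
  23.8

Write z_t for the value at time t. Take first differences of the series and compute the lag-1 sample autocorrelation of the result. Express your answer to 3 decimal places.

First differences Δz: -1.1, -2.5, -7.0, 3.8, -3.7, 9.0, -9.6, 14.5, -11.0, 5.9
Mean of differences = -0.1700
Numerator Σ(Δz_t−Δz̄)(Δz_{t+1}−Δz̄) = -504.8439
Denominator Σ(Δz_t−Δz̄)² = 623.5210
r_1(Δz) = -504.8439 / 623.5210 = -0.810

-0.810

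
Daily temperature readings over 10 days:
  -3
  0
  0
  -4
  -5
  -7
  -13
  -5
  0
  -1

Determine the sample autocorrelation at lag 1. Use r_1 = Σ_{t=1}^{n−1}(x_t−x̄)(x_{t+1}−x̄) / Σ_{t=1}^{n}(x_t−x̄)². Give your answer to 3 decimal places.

Mean x̄ = (-3 + 0 + 0 − 4 − 5 − 7 − 13 − 5 + 0 − 1)/10 = -3.8000
Numerator Σ_{t=1}^{9}(x_t−x̄)(x_{t+1}−x̄) = 67.3600
Denominator Σ(x_t−x̄)² = 149.6000
r_1 = 67.3600 / 149.6000 = 0.450

0.450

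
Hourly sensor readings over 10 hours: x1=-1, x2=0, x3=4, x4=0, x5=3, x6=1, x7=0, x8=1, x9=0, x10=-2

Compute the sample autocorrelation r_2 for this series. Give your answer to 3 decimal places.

Mean x̄ = (-1 + 0 + 4 + 0 + 3 + 1 + 0 + 1 + 0 − 2)/10 = 0.6000
Numerator Σ_{t=1}^{8}(x_t−x̄)(x_{t+2}−x̄) = 0.8800
Denominator Σ(x_t−x̄)² = 28.4000
r_2 = 0.8800 / 28.4000 = 0.031

0.031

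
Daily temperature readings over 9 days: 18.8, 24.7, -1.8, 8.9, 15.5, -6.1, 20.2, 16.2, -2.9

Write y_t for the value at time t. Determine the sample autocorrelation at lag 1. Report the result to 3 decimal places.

Mean ȳ = (18.8 + 24.7 − 1.8 + 8.9 + 15.5 − 6.1 + 20.2 + 16.2 − 2.9)/9 = 10.3889
Numerator Σ_{t=1}^{8}(y_t−ȳ)(y_{t+1}−ȳ) = -309.7868
Denominator Σ(y_t−ȳ)² = 1030.9689
r_1 = -309.7868 / 1030.9689 = -0.300

-0.300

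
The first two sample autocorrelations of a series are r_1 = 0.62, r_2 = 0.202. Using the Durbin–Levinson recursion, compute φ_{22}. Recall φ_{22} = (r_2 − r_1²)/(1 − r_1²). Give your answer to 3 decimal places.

-0.296

φ_{22} = (r_2 − r_1²) / (1 − r_1²)
r_1² = (0.62)² = 0.3844
Numerator = 0.202 − 0.3844 = -0.1824; denominator = 1 − 0.3844 = 0.6156
φ_{22} = -0.1824 / 0.6156 = -0.296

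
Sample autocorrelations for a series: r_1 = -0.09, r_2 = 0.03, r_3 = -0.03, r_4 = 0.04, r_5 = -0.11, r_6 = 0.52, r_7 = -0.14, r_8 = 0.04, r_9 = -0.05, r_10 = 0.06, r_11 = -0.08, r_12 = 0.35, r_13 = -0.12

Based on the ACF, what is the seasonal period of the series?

6

The largest autocorrelation is r_6 = 0.52, with a weaker echo at lag 12 (0.35); the remaining lags stay at or below 0.06.
The dominant spike at lag 6 indicates a seasonal period of 6.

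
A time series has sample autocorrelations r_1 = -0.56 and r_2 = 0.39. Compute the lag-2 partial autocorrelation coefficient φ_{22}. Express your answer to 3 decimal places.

φ_{22} = (r_2 − r_1²) / (1 − r_1²)
r_1² = (-0.56)² = 0.3136
Numerator = 0.39 − 0.3136 = 0.0764; denominator = 1 − 0.3136 = 0.6864
φ_{22} = 0.0764 / 0.6864 = 0.111

0.111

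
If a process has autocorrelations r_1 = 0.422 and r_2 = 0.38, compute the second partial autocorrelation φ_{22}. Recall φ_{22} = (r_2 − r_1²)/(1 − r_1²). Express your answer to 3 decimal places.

φ_{22} = (r_2 − r_1²) / (1 − r_1²)
r_1² = (0.422)² = 0.178084
Numerator = 0.38 − 0.1781 = 0.2019; denominator = 1 − 0.1781 = 0.8219
φ_{22} = 0.2019 / 0.8219 = 0.246

0.246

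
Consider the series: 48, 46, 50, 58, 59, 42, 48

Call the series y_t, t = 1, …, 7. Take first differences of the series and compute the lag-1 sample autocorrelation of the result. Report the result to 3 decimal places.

-0.212

First differences Δy: -2, 4, 8, 1, -17, 6
Mean of differences = 0.0000
Numerator Σ(Δy_t−Δȳ)(Δy_{t+1}−Δȳ) = -87.0000
Denominator Σ(Δy_t−Δȳ)² = 410.0000
r_1(Δy) = -87.0000 / 410.0000 = -0.212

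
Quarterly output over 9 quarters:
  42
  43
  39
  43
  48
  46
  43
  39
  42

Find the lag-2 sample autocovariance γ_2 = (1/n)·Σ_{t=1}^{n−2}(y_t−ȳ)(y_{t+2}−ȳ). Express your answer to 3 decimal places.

Mean ȳ = (42 + 43 + 39 + 43 + 48 + 46 + 43 + 39 + 42)/9 = 42.7778
Σ_{t=1}^{7}(y_t−ȳ)(y_{t+2}−ȳ) = -27.2099
γ_2 = -27.2099 / 9 = -3.023

-3.023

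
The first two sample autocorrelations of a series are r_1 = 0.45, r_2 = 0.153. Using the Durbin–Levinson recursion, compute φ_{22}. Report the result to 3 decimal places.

-0.062

φ_{22} = (r_2 − r_1²) / (1 − r_1²)
r_1² = (0.45)² = 0.2025
Numerator = 0.153 − 0.2025 = -0.0495; denominator = 1 − 0.2025 = 0.7975
φ_{22} = -0.0495 / 0.7975 = -0.062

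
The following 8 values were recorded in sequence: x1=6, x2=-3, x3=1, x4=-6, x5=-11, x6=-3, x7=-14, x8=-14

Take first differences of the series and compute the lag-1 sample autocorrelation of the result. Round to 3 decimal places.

First differences Δx: -9, 4, -7, -5, 8, -11, 0
Mean of differences = -2.8571
Numerator Σ(Δx_t−Δx̄)(Δx_{t+1}−Δx̄) = -196.5918
Denominator Σ(Δx_t−Δx̄)² = 298.8571
r_1(Δx) = -196.5918 / 298.8571 = -0.658

-0.658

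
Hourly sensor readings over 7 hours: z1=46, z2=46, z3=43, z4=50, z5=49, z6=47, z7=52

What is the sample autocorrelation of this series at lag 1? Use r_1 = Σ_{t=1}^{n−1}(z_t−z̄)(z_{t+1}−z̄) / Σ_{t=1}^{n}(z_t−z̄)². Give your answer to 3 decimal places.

Mean z̄ = (46 + 46 + 43 + 50 + 49 + 47 + 52)/7 = 47.5714
Deviations from mean: -1.5714, -1.5714, -4.5714, 2.4286, 1.4286, -0.5714, 4.4286
Σ(z_t−z̄)(z_{t+1}−z̄) = (2.4694) + (7.1837) + (-11.1020) + (3.4694) + (-0.8163) + (-2.5306) = -1.3265
Denominator Σ(z_t−z̄)² = 53.7143
r_1 = -1.3265 / 53.7143 = -0.025

-0.025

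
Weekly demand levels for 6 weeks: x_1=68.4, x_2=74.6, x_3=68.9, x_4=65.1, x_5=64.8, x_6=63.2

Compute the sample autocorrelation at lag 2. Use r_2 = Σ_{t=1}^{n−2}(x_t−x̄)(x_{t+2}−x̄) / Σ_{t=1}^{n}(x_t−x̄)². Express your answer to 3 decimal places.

-0.109

Mean x̄ = (68.4 + 74.6 + 68.9 + 65.1 + 64.8 + 63.2)/6 = 67.5000
Deviations from mean: 0.9000, 7.1000, 1.4000, -2.4000, -2.7000, -4.3000
Numerator Σ_{t=1}^{4}(x_t−x̄)(x_{t+2}−x̄) = -9.2400
Denominator Σ(x_t−x̄)² = 84.7200
r_2 = -9.2400 / 84.7200 = -0.109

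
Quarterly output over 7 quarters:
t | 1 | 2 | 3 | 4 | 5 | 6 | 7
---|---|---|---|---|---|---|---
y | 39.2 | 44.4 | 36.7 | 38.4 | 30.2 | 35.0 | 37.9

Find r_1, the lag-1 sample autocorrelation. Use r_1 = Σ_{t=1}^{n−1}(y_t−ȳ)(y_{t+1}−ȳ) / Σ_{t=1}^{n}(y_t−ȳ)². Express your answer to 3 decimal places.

Mean ȳ = (39.2 + 44.4 + 36.7 + 38.4 + 30.2 + 35.0 + 37.9)/7 = 37.4000
Deviations from mean: 1.8000, 7.0000, -0.7000, 1.0000, -7.2000, -2.4000, 0.5000
Numerator Σ_{t=1}^{6}(y_t−ȳ)(y_{t+1}−ȳ) = 15.8800
Denominator Σ(y_t−ȳ)² = 111.5800
r_1 = 15.8800 / 111.5800 = 0.142

0.142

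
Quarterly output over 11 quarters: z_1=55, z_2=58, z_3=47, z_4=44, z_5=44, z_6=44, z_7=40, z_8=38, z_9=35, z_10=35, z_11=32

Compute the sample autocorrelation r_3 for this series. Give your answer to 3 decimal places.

Mean z̄ = (55 + 58 + 47 + 44 + 44 + 44 + 40 + 38 + 35 + 35 + 32)/11 = 42.9091
Numerator Σ_{t=1}^{8}(z_t−z̄)(z_{t+3}−z̄) = 93.5207
Denominator Σ(z_t−z̄)² = 670.9091
r_3 = 93.5207 / 670.9091 = 0.139

0.139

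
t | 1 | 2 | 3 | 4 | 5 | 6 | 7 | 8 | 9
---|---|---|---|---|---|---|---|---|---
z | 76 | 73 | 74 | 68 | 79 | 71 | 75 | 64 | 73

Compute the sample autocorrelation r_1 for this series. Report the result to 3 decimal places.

Mean z̄ = (76 + 73 + 74 + 68 + 79 + 71 + 75 + 64 + 73)/9 = 72.5556
Numerator Σ_{t=1}^{8}(z_t−z̄)(z_{t+1}−z̄) = -72.3086
Denominator Σ(z_t−z̄)² = 158.2222
r_1 = -72.3086 / 158.2222 = -0.457

-0.457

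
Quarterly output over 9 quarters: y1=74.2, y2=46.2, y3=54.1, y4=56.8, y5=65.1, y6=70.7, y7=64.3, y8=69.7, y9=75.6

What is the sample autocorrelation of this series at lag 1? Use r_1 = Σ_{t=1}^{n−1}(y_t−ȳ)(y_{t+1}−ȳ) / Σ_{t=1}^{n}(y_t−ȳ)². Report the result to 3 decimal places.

0.175

Mean ȳ = (74.2 + 46.2 + 54.1 + 56.8 + 65.1 + 70.7 + 64.3 + 69.7 + 75.6)/9 = 64.0778
Numerator Σ_{t=1}^{8}(y_t−ȳ)(y_{t+1}−ȳ) = 136.8651
Denominator Σ(y_t−ȳ)² = 783.9156
r_1 = 136.8651 / 783.9156 = 0.175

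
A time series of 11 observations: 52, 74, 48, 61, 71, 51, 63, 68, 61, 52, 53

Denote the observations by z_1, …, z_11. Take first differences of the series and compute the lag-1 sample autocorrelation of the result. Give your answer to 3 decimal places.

First differences Δz: 22, -26, 13, 10, -20, 12, 5, -7, -9, 1
Mean of differences = 0.1000
Numerator Σ(Δz_t−Δz̄)(Δz_{t+1}−Δz̄) = -1138.8100
Denominator Σ(Δz_t−Δz̄)² = 2128.9000
r_1(Δz) = -1138.8100 / 2128.9000 = -0.535

-0.535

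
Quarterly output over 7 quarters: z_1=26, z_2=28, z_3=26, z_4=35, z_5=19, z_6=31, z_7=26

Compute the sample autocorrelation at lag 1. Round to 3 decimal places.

-0.754

Mean z̄ = (26 + 28 + 26 + 35 + 19 + 31 + 26)/7 = 27.2857
Deviations from mean: -1.2857, 0.7143, -1.2857, 7.7143, -8.2857, 3.7143, -1.2857
Numerator Σ_{t=1}^{6}(z_t−z̄)(z_{t+1}−z̄) = -111.2245
Denominator Σ(z_t−z̄)² = 147.4286
r_1 = -111.2245 / 147.4286 = -0.754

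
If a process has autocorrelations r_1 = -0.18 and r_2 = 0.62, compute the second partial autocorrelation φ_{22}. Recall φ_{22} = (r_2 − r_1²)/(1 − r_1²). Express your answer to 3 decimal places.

0.607

φ_{22} = (r_2 − r_1²) / (1 − r_1²)
r_1² = (-0.18)² = 0.0324
Numerator = 0.62 − 0.0324 = 0.5876; denominator = 1 − 0.0324 = 0.9676
φ_{22} = 0.5876 / 0.9676 = 0.607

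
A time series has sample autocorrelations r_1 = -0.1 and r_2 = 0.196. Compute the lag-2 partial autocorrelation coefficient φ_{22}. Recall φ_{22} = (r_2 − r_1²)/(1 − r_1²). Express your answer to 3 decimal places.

0.188

φ_{22} = (r_2 − r_1²) / (1 − r_1²)
r_1² = (-0.1)² = 0.01
Numerator = 0.196 − 0.0100 = 0.1860; denominator = 1 − 0.0100 = 0.9900
φ_{22} = 0.1860 / 0.9900 = 0.188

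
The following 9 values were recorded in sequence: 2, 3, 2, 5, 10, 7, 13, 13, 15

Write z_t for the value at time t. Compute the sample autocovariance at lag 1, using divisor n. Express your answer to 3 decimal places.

13.809

Mean z̄ = (2 + 3 + 2 + 5 + 10 + 7 + 13 + 13 + 15)/9 = 7.7778
Σ_{t=1}^{8}(z_t−z̄)(z_{t+1}−z̄) = 124.2840
γ_1 = 124.2840 / 9 = 13.809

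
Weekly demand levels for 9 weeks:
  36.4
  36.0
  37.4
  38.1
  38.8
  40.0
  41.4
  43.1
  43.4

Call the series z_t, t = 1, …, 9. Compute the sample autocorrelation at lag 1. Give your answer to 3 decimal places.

Mean z̄ = (36.4 + 36.0 + 37.4 + 38.1 + 38.8 + 40.0 + 41.4 + 43.1 + 43.4)/9 = 39.4000
Numerator Σ_{t=1}^{8}(z_t−z̄)(z_{t+1}−z̄) = 43.4200
Denominator Σ(z_t−z̄)² = 60.6600
r_1 = 43.4200 / 60.6600 = 0.716

0.716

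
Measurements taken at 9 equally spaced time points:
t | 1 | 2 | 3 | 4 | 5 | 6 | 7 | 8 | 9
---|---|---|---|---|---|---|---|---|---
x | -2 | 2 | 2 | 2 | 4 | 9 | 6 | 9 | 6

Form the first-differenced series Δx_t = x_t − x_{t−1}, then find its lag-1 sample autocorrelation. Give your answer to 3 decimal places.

First differences Δx: 4, 0, 0, 2, 5, -3, 3, -3
Mean of differences = 1.0000
Numerator Σ(Δx_t−Δx̄)(Δx_{t+1}−Δx̄) = -31.0000
Denominator Σ(Δx_t−Δx̄)² = 64.0000
r_1(Δx) = -31.0000 / 64.0000 = -0.484

-0.484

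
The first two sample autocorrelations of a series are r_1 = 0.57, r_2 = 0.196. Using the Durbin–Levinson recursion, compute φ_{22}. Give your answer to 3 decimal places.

-0.191

φ_{22} = (r_2 − r_1²) / (1 − r_1²)
r_1² = (0.57)² = 0.3249
Numerator = 0.196 − 0.3249 = -0.1289; denominator = 1 − 0.3249 = 0.6751
φ_{22} = -0.1289 / 0.6751 = -0.191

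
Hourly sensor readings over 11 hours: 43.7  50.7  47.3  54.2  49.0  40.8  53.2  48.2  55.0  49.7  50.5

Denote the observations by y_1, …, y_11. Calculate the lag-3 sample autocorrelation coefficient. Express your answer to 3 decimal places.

-0.215

Mean ȳ = (43.7 + 50.7 + 47.3 + 54.2 + 49.0 + 40.8 + 53.2 + 48.2 + 55.0 + 49.7 + 50.5)/11 = 49.3000
Numerator Σ_{t=1}^{8}(y_t−ȳ)(y_{t+3}−ȳ) = -39.6300
Denominator Σ(y_t−ȳ)² = 184.1800
r_3 = -39.6300 / 184.1800 = -0.215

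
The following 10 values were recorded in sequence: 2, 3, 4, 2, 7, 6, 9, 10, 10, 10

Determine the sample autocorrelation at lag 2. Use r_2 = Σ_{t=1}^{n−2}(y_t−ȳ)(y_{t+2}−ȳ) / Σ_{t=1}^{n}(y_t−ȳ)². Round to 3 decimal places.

0.472

Mean ȳ = (2 + 3 + 4 + 2 + 7 + 6 + 9 + 10 + 10 + 10)/10 = 6.3000
Numerator Σ_{t=1}^{8}(y_t−ȳ)(y_{t+2}−ȳ) = 48.2200
Denominator Σ(y_t−ȳ)² = 102.1000
r_2 = 48.2200 / 102.1000 = 0.472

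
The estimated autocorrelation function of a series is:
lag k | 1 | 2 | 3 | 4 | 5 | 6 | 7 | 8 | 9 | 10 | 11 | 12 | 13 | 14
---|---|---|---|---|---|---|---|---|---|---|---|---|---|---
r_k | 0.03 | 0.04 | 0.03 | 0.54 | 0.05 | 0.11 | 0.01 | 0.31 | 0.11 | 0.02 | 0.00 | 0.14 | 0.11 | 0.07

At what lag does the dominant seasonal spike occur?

4

The largest autocorrelation is r_4 = 0.54, with a weaker echo at lag 8 (0.31); the remaining lags stay at or below 0.14.
The dominant spike at lag 4 indicates a seasonal period of 4.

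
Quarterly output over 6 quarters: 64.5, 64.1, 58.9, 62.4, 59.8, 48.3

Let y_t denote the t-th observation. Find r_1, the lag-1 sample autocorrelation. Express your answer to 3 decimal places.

0.082

Mean ȳ = (64.5 + 64.1 + 58.9 + 62.4 + 59.8 + 48.3)/6 = 59.6667
Deviations from mean: 4.8333, 4.4333, -0.7667, 2.7333, 0.1333, -11.3667
Numerator Σ_{t=1}^{5}(y_t−ȳ)(y_{t+1}−ȳ) = 14.7822
Denominator Σ(y_t−ȳ)² = 180.2933
r_1 = 14.7822 / 180.2933 = 0.082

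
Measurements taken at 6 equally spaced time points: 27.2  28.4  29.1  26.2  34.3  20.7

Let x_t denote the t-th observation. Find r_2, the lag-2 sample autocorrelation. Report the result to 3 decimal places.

Mean x̄ = (27.2 + 28.4 + 29.1 + 26.2 + 34.3 + 20.7)/6 = 27.6500
Deviations from mean: -0.4500, 0.7500, 1.4500, -1.4500, 6.6500, -6.9500
Σ(x_t−x̄)(x_{t+2}−x̄) = (-0.6525) + (-1.0875) + (9.6425) + (10.0775) = 17.9800
Denominator Σ(x_t−x̄)² = 97.4950
r_2 = 17.9800 / 97.4950 = 0.184

0.184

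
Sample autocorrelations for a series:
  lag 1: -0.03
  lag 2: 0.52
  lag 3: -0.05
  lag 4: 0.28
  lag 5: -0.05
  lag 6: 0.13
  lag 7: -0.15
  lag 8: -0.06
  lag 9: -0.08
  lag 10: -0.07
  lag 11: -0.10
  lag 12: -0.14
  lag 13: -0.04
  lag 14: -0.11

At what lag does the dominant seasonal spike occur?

The largest autocorrelation is r_2 = 0.52, with a weaker echo at lag 4 (0.28); the remaining lags stay at or below 0.13.
The dominant spike at lag 2 indicates a seasonal period of 2.

2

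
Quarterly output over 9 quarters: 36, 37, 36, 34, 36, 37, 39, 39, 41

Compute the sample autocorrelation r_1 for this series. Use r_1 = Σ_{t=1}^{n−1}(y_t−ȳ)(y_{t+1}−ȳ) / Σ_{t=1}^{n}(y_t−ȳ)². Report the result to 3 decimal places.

0.511

Mean ȳ = (36 + 37 + 36 + 34 + 36 + 37 + 39 + 39 + 41)/9 = 37.2222
Numerator Σ_{t=1}^{8}(y_t−ȳ)(y_{t+1}−ȳ) = 18.1728
Denominator Σ(y_t−ȳ)² = 35.5556
r_1 = 18.1728 / 35.5556 = 0.511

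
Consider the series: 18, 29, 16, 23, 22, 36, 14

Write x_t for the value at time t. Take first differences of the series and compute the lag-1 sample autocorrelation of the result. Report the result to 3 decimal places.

First differences Δx: 11, -13, 7, -1, 14, -22
Mean of differences = -0.6667
Numerator Σ(Δx_t−Δx̄)(Δx_{t+1}−Δx̄) = -558.7778
Denominator Σ(Δx_t−Δx̄)² = 1017.3333
r_1(Δx) = -558.7778 / 1017.3333 = -0.549

-0.549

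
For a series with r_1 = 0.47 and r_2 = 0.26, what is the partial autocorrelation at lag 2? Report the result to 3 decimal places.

φ_{22} = (r_2 − r_1²) / (1 − r_1²)
r_1² = (0.47)² = 0.2209
Numerator = 0.26 − 0.2209 = 0.0391; denominator = 1 − 0.2209 = 0.7791
φ_{22} = 0.0391 / 0.7791 = 0.050

0.050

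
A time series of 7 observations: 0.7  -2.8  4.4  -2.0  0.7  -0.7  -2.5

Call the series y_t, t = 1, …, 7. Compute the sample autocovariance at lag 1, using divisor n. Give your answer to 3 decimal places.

-3.349

Mean ȳ = (0.7 − 2.8 + 4.4 − 2.0 + 0.7 − 0.7 − 2.5)/7 = -0.3143
Deviations: 1.0143, -2.4857, 4.7143, -1.6857, 1.0143, -0.3857, -2.1857
Σ_{t=1}^{6}(y_t−ȳ)(y_{t+1}−ȳ) = -23.4445
γ_1 = -23.4445 / 7 = -3.349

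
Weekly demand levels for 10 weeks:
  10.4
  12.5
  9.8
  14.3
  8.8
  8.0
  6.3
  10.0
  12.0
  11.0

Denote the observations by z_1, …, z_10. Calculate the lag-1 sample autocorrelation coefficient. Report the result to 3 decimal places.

Mean z̄ = (10.4 + 12.5 + 9.8 + 14.3 + 8.8 + 8.0 + 6.3 + 10.0 + 12.0 + 11.0)/10 = 10.3100
Numerator Σ_{t=1}^{9}(z_t−z̄)(z_{t+1}−z̄) = 5.6569
Denominator Σ(z_t−z̄)² = 48.1090
r_1 = 5.6569 / 48.1090 = 0.118

0.118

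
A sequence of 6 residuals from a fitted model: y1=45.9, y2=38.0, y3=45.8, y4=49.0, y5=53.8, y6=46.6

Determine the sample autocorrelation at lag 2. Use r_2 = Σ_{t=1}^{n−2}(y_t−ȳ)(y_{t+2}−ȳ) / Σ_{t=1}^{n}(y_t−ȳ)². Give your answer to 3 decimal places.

Mean ȳ = (45.9 + 38.0 + 45.8 + 49.0 + 53.8 + 46.6)/6 = 46.5167
Deviations from mean: -0.6167, -8.5167, -0.7167, 2.4833, 7.2833, 0.0833
Numerator Σ_{t=1}^{4}(y_t−ȳ)(y_{t+2}−ȳ) = -25.7206
Denominator Σ(y_t−ȳ)² = 132.6483
r_2 = -25.7206 / 132.6483 = -0.194

-0.194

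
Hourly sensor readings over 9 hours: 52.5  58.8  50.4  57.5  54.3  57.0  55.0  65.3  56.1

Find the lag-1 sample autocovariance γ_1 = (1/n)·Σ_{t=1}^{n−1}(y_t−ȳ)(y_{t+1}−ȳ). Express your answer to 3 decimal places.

Mean ȳ = (52.5 + 58.8 + 50.4 + 57.5 + 54.3 + 57.0 + 55.0 + 65.3 + 56.1)/9 = 56.3222
Σ_{t=1}^{8}(y_t−ȳ)(y_{t+1}−ȳ) = -49.6338
γ_1 = -49.6338 / 9 = -5.515

-5.515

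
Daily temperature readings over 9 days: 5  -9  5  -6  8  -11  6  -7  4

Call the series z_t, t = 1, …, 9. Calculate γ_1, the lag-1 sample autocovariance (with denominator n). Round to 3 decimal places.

Mean z̄ = (5 − 9 + 5 − 6 + 8 − 11 + 6 − 7 + 4)/9 = -0.5556
Σ_{t=1}^{8}(z_t−z̄)(z_{t+1}−z̄) = -400.0864
γ_1 = -400.0864 / 9 = -44.454

-44.454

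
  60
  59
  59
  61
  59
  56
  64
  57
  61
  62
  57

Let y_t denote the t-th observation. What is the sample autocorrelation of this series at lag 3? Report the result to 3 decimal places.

Mean ȳ = (60 + 59 + 59 + 61 + 59 + 56 + 64 + 57 + 61 + 62 + 57)/11 = 59.5455
Numerator Σ_{t=1}^{8}(y_t−ȳ)(y_{t+3}−ȳ) = 23.0165
Denominator Σ(y_t−ȳ)² = 56.7273
r_3 = 23.0165 / 56.7273 = 0.406

0.406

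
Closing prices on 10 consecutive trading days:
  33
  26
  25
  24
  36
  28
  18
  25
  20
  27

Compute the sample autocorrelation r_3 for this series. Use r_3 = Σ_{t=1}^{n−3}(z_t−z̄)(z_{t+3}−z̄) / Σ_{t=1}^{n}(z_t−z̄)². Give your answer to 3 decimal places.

-0.118

Mean z̄ = (33 + 26 + 25 + 24 + 36 + 28 + 18 + 25 + 20 + 27)/10 = 26.2000
Σ(z_t−z̄)(z_{t+3}−z̄) = (-14.9600) + (-1.9600) + (-2.1600) + (18.0400) + (-11.7600) + (-11.1600) + (-6.5600) = -30.5200
Denominator Σ(z_t−z̄)² = 259.6000
r_3 = -30.5200 / 259.6000 = -0.118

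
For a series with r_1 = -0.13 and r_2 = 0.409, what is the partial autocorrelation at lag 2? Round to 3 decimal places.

0.399

φ_{22} = (r_2 − r_1²) / (1 − r_1²)
r_1² = (-0.13)² = 0.0169
Numerator = 0.409 − 0.0169 = 0.3921; denominator = 1 − 0.0169 = 0.9831
φ_{22} = 0.3921 / 0.9831 = 0.399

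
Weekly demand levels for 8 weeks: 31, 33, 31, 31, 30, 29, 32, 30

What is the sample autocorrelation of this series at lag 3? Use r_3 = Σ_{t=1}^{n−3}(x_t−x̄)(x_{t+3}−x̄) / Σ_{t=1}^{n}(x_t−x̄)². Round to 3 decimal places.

Mean x̄ = (31 + 33 + 31 + 31 + 30 + 29 + 32 + 30)/8 = 30.8750
Deviations from mean: 0.1250, 2.1250, 0.1250, 0.1250, -0.8750, -1.8750, 1.1250, -0.8750
Σ(x_t−x̄)(x_{t+3}−x̄) = (0.0156) + (-1.8594) + (-0.2344) + (0.1406) + (0.7656) = -1.1719
Denominator Σ(x_t−x̄)² = 10.8750
r_3 = -1.1719 / 10.8750 = -0.108

-0.108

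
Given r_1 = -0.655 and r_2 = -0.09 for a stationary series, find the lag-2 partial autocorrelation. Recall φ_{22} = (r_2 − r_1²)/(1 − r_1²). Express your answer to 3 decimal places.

-0.909

φ_{22} = (r_2 − r_1²) / (1 − r_1²)
r_1² = (-0.655)² = 0.429025
Numerator = -0.09 − 0.4290 = -0.5190; denominator = 1 − 0.4290 = 0.5710
φ_{22} = -0.5190 / 0.5710 = -0.909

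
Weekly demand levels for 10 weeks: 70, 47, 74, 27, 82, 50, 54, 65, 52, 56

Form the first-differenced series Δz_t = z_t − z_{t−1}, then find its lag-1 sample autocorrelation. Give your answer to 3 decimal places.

-0.833

First differences Δz: -23, 27, -47, 55, -32, 4, 11, -13, 4
Mean of differences = -1.5556
Numerator Σ(Δz_t−Δz̄)(Δz_{t+1}−Δz̄) = -6508.6420
Denominator Σ(Δz_t−Δz̄)² = 7816.2222
r_1(Δz) = -6508.6420 / 7816.2222 = -0.833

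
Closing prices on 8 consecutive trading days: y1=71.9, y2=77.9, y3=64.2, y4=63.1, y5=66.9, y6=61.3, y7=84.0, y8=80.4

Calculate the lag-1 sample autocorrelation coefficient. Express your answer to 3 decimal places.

Mean ȳ = (71.9 + 77.9 + 64.2 + 63.1 + 66.9 + 61.3 + 84.0 + 80.4)/8 = 71.2125
Deviations from mean: 0.6875, 6.6875, -7.0125, -8.1125, -4.3125, -9.9125, 12.7875, 9.1875
Numerator Σ_{t=1}^{7}(y_t−ȳ)(y_{t+1}−ȳ) = 83.0523
Denominator Σ(y_t−ȳ)² = 524.9688
r_1 = 83.0523 / 524.9688 = 0.158

0.158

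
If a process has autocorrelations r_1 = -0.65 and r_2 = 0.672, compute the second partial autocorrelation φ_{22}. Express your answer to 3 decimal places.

φ_{22} = (r_2 − r_1²) / (1 − r_1²)
r_1² = (-0.65)² = 0.4225
Numerator = 0.672 − 0.4225 = 0.2495; denominator = 1 − 0.4225 = 0.5775
φ_{22} = 0.2495 / 0.5775 = 0.432

0.432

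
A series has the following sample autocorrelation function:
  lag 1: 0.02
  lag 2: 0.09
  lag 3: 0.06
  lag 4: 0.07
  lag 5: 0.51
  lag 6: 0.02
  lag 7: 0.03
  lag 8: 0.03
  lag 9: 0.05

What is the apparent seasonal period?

The largest autocorrelation is r_5 = 0.51; the remaining lags stay at or below 0.09.
The dominant spike at lag 5 indicates a seasonal period of 5.

5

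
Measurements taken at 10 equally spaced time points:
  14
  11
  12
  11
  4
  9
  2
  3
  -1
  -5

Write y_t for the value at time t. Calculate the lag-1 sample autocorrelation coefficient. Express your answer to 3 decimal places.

Mean ȳ = (14 + 11 + 12 + 11 + 4 + 9 + 2 + 3 − 1 − 5)/10 = 6.0000
Numerator Σ_{t=1}^{9}(y_t−ȳ)(y_{t+1}−ȳ) = 182.0000
Denominator Σ(y_t−ȳ)² = 358.0000
r_1 = 182.0000 / 358.0000 = 0.508

0.508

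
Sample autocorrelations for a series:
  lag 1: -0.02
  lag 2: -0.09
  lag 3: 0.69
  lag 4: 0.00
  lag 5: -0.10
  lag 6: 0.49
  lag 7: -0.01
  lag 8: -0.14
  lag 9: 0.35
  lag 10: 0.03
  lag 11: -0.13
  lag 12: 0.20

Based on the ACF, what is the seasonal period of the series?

3

The largest autocorrelation is r_3 = 0.69, with weaker echoes at lags 6 (0.49), 9 (0.35) and 12 (0.20); the remaining lags stay at or below 0.03.
The dominant spike at lag 3 indicates a seasonal period of 3.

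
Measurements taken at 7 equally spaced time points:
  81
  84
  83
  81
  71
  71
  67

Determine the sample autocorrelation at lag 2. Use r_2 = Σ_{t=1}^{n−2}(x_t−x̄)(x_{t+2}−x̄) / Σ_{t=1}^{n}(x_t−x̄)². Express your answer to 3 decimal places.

0.182

Mean x̄ = (81 + 84 + 83 + 81 + 71 + 71 + 67)/7 = 76.8571
Σ(x_t−x̄)(x_{t+2}−x̄) = (25.4490) + (29.5918) + (-35.9796) + (-24.2653) + (57.7347) = 52.5306
Denominator Σ(x_t−x̄)² = 288.8571
r_2 = 52.5306 / 288.8571 = 0.182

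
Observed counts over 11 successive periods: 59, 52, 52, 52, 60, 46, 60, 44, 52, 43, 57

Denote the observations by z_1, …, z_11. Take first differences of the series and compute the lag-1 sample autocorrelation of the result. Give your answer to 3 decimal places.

First differences Δz: -7, 0, 0, 8, -14, 14, -16, 8, -9, 14
Mean of differences = -0.2000
Numerator Σ(Δz_t−Δz̄)(Δz_{t+1}−Δz̄) = -859.8400
Denominator Σ(Δz_t−Δz̄)² = 1101.6000
r_1(Δz) = -859.8400 / 1101.6000 = -0.781

-0.781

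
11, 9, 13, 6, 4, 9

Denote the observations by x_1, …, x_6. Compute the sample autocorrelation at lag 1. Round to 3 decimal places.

0.029

Mean x̄ = (11 + 9 + 13 + 6 + 4 + 9)/6 = 8.6667
Σ(x_t−x̄)(x_{t+1}−x̄) = (0.7778) + (1.4444) + (-11.5556) + (12.4444) + (-1.5556) = 1.5556
Denominator Σ(x_t−x̄)² = 53.3333
r_1 = 1.5556 / 53.3333 = 0.029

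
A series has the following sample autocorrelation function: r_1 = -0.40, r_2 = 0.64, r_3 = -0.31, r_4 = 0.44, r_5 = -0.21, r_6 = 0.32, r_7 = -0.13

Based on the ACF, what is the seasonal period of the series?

The largest autocorrelation is r_2 = 0.64, with weaker echoes at lags 4 (0.44) and 6 (0.32); the remaining lags stay at or below -0.13.
The dominant spike at lag 2 indicates a seasonal period of 2.

2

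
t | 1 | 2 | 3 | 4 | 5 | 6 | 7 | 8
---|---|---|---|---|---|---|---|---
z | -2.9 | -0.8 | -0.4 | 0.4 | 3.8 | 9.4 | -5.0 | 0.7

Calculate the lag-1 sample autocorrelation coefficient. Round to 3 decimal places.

Mean z̄ = (-2.9 − 0.8 − 0.4 + 0.4 + 3.8 + 9.4 − 5.0 + 0.7)/8 = 0.6500
Deviations from mean: -3.5500, -1.4500, -1.0500, -0.2500, 3.1500, 8.7500, -5.6500, 0.0500
Numerator Σ_{t=1}^{7}(z_t−z̄)(z_{t+1}−z̄) = -16.0125
Denominator Σ(z_t−z̄)² = 134.2800
r_1 = -16.0125 / 134.2800 = -0.119

-0.119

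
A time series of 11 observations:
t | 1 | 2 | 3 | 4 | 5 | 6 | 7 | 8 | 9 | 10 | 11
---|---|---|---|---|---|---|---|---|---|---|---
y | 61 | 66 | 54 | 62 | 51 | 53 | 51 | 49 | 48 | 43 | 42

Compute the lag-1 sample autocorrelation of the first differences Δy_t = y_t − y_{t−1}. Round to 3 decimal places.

-0.844

First differences Δy: 5, -12, 8, -11, 2, -2, -2, -1, -5, -1
Mean of differences = -1.9000
Numerator Σ(Δy_t−Δȳ)(Δy_{t+1}−Δȳ) = -301.3100
Denominator Σ(Δy_t−Δȳ)² = 356.9000
r_1(Δy) = -301.3100 / 356.9000 = -0.844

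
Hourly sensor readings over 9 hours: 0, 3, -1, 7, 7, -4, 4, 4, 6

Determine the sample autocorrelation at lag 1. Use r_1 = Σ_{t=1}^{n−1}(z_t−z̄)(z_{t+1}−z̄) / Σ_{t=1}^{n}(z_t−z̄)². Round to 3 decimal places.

-0.266

Mean z̄ = (0 + 3 − 1 + 7 + 7 − 4 + 4 + 4 + 6)/9 = 2.8889
Numerator Σ_{t=1}^{8}(z_t−z̄)(z_{t+1}−z̄) = -31.1235
Denominator Σ(z_t−z̄)² = 116.8889
r_1 = -31.1235 / 116.8889 = -0.266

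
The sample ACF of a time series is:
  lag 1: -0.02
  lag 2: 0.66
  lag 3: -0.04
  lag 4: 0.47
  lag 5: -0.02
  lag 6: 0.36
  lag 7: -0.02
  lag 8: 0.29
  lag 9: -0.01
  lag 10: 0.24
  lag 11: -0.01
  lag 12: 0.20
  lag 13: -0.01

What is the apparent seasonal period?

The largest autocorrelation is r_2 = 0.66, with weaker echoes at lags 4 (0.47), 6 (0.36), 8 (0.29), 10 (0.24) and 12 (0.20); the remaining lags stay at or below -0.01.
The dominant spike at lag 2 indicates a seasonal period of 2.

2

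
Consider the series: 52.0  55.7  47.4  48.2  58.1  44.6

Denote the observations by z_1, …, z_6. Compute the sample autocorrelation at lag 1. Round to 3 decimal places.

-0.499

Mean z̄ = (52.0 + 55.7 + 47.4 + 48.2 + 58.1 + 44.6)/6 = 51.0000
Deviations from mean: 1.0000, 4.7000, -3.6000, -2.8000, 7.1000, -6.4000
Σ(z_t−z̄)(z_{t+1}−z̄) = (4.7000) + (-16.9200) + (10.0800) + (-19.8800) + (-45.4400) = -67.4600
Denominator Σ(z_t−z̄)² = 135.2600
r_1 = -67.4600 / 135.2600 = -0.499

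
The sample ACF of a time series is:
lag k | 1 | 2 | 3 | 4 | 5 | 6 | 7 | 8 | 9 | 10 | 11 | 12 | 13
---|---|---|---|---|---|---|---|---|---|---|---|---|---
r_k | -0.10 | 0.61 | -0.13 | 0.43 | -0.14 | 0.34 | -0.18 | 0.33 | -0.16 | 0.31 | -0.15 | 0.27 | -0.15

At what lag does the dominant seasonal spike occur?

2

The largest autocorrelation is r_2 = 0.61, with weaker echoes at lags 4 (0.43), 6 (0.34), 8 (0.33), 10 (0.31) and 12 (0.27); the remaining lags stay at or below -0.10.
The dominant spike at lag 2 indicates a seasonal period of 2.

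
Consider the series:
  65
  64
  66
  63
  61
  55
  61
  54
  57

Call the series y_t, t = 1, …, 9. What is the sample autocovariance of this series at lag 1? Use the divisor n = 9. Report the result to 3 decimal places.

Mean ȳ = (65 + 64 + 66 + 63 + 61 + 55 + 61 + 54 + 57)/9 = 60.6667
Σ_{t=1}^{8}(y_t−ȳ)(y_{t+1}−ȳ) = 63.8889
γ_1 = 63.8889 / 9 = 7.099

7.099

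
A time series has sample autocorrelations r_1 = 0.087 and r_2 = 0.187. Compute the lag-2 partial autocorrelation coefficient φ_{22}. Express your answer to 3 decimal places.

φ_{22} = (r_2 − r_1²) / (1 − r_1²)
r_1² = (0.087)² = 0.007569
Numerator = 0.187 − 0.0076 = 0.1794; denominator = 1 − 0.0076 = 0.9924
φ_{22} = 0.1794 / 0.9924 = 0.181

0.181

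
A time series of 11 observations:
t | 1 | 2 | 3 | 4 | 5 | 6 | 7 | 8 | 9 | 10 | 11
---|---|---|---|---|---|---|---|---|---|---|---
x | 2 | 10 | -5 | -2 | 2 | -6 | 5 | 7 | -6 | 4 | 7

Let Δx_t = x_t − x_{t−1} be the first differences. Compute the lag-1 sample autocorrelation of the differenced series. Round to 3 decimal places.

-0.481

First differences Δx: 8, -15, 3, 4, -8, 11, 2, -13, 10, 3
Mean of differences = 0.5000
Numerator Σ(Δx_t−Δx̄)(Δx_{t+1}−Δx̄) = -374.2500
Denominator Σ(Δx_t−Δx̄)² = 778.5000
r_1(Δx) = -374.2500 / 778.5000 = -0.481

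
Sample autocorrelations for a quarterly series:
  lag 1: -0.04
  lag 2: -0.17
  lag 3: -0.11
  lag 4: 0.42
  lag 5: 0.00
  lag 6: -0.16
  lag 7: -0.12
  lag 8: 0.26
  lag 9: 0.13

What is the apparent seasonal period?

4

The largest autocorrelation is r_4 = 0.42, with a weaker echo at lag 8 (0.26); the remaining lags stay at or below 0.13.
The dominant spike at lag 4 indicates a seasonal period of 4.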